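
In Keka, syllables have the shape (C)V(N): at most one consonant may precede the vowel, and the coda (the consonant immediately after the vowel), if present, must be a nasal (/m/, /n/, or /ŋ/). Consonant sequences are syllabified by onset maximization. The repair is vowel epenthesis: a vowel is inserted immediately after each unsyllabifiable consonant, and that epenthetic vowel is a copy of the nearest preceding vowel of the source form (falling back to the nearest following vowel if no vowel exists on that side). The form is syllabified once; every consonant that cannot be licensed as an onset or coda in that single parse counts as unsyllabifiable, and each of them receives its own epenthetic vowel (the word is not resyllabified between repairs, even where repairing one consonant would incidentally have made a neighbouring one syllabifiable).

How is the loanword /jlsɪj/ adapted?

Under (C)V(N), the unsyllabifiable consonants are /j/, /l/, /j/ (only a nasal (/m/, /n/, or /ŋ/) is licensed in coda position; onsets are limited to one consonant).
Each unlicensed consonant becomes the onset of a new syllable: /j/ → /jɪ/, /l/ → /lɪ/, /j/ → /jɪ/.

jɪlɪsɪjɪ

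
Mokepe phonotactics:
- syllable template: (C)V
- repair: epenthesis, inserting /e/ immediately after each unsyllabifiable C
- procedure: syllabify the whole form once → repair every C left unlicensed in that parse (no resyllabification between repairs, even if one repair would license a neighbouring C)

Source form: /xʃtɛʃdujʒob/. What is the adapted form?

xeʃetɛʃedujeʒobe

Syllabifying with onset maximization leaves /x/, /ʃ/, /ʃ/, /j/, /b/ stranded (no codas are permitted; onsets are limited to one consonant).
Epenthesis after each stranded consonant: /x/ → /xe/, /ʃ/ → /ʃe/, /ʃ/ → /ʃe/, /j/ → /je/, /b/ → /be/.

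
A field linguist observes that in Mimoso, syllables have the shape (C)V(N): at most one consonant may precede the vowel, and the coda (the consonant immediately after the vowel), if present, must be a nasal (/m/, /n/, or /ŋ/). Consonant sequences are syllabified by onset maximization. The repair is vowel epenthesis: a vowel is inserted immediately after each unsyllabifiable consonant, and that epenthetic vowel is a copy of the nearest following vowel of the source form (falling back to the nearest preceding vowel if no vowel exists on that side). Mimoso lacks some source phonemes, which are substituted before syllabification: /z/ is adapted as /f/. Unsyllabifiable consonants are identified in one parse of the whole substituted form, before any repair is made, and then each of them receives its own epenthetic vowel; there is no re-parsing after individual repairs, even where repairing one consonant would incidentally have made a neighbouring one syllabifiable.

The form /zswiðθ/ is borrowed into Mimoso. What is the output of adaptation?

fisiwiðiθi

Substitution: /z/ → /f/, giving /fswiðθ/.
Syllabifying with onset maximization leaves /f/, /s/, /ð/, /θ/ stranded (only a nasal (/m/, /n/, or /ŋ/) is licensed in coda position; onsets are limited to one consonant).
Epenthesis after each stranded consonant: /f/ → /fi/, /s/ → /si/, /ð/ → /ði/, /θ/ → /θi/.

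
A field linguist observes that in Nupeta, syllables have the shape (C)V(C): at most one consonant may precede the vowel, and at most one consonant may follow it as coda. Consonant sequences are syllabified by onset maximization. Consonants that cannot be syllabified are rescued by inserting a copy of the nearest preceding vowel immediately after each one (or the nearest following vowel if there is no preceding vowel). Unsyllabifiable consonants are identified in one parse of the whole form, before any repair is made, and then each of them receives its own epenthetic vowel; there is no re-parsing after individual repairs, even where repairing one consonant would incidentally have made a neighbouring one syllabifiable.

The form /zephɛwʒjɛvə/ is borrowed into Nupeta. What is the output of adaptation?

Under (C)V(C), the unsyllabifiable consonants are /ʒ/ (at most one coda consonant is licensed; onsets are limited to one consonant).
Inserting the epenthetic vowel yields /ʒ/ → /ʒɛ/.

zephɛwʒɛjɛvə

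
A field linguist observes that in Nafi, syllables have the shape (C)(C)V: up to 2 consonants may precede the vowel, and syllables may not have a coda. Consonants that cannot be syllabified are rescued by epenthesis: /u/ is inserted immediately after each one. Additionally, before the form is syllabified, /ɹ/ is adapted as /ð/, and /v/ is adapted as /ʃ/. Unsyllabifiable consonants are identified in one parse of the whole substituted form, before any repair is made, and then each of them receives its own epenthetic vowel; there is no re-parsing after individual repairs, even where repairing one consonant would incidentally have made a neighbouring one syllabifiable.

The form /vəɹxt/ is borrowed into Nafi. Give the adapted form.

Substitution: /v/ → /ʃ/, /ɹ/ → /ð/, giving /ʃəðxt/.
Under (C)(C)V, the unsyllabifiable consonants are /ð/, /x/, /t/ (no codas are permitted; onsets may contain at most 2 consonants).
Inserting the epenthetic vowel yields /ð/ → /ðu/, /x/ → /xu/, /t/ → /tu/.

ʃəðuxutu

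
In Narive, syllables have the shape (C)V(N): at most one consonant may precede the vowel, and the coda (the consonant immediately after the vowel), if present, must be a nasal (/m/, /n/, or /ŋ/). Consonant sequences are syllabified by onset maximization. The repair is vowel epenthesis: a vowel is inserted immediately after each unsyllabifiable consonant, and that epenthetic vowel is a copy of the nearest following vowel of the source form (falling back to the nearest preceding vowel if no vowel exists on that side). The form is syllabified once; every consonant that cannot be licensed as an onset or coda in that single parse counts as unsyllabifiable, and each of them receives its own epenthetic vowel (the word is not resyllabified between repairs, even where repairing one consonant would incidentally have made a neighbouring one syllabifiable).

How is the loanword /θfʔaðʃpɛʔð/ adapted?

θafaʔaðɛʃɛpɛʔɛðɛ

Under (C)V(N), the unsyllabifiable consonants are /θ/, /f/, /ð/, /ʃ/, /ʔ/, /ð/ (only a nasal (/m/, /n/, or /ŋ/) is licensed in coda position; onsets are limited to one consonant).
Epenthesis after each stranded consonant: /θ/ → /θa/, /f/ → /fa/, /ð/ → /ðɛ/, /ʃ/ → /ʃɛ/, /ʔ/ → /ʔɛ/, /ð/ → /ðɛ/.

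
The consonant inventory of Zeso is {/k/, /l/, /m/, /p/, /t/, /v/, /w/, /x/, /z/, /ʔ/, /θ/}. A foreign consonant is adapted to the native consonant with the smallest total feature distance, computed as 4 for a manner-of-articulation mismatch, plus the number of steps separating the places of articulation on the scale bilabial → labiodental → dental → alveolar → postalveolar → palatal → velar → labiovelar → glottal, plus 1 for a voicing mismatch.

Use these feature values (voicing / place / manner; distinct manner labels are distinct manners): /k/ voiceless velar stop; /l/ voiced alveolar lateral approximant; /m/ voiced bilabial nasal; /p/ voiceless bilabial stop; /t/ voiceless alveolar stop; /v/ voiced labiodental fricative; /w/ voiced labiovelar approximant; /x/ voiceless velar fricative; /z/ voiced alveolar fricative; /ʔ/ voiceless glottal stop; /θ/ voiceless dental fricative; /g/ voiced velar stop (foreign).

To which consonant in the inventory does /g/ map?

/k/ is closest: same manner (stop), place distance 0 (velar→velar), voicing differs (+1); total 1. Next closest is /ʔ/ at distance 3.

k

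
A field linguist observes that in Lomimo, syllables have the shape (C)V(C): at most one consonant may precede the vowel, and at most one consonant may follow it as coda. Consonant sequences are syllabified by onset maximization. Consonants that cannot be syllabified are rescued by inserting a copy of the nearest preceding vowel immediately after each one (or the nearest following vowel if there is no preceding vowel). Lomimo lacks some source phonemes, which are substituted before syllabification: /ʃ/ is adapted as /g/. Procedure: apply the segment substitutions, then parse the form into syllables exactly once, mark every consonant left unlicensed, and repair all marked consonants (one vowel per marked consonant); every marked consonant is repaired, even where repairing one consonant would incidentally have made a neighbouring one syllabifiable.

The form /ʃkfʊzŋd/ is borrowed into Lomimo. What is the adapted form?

gʊkʊfʊzŋʊdʊ

Substitution: /ʃ/ → /g/, giving /gkfʊzŋd/.
Syllabifying with onset maximization leaves /g/, /k/, /ŋ/, /d/ stranded (at most one coda consonant is licensed; onsets are limited to one consonant).
Epenthesis after each stranded consonant: /g/ → /gʊ/, /k/ → /kʊ/, /ŋ/ → /ŋʊ/, /d/ → /dʊ/.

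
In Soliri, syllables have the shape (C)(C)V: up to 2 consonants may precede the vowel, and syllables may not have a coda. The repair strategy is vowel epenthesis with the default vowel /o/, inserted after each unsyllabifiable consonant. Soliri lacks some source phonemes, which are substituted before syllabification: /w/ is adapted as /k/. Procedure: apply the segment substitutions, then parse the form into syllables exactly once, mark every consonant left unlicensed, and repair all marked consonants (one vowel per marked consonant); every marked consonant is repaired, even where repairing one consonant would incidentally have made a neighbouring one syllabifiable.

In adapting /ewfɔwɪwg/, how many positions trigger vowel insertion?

2

After substitution the input is /ekfɔkɪkg/.
The unsyllabifiable consonants are /k/, /g/; each receives one epenthetic vowel.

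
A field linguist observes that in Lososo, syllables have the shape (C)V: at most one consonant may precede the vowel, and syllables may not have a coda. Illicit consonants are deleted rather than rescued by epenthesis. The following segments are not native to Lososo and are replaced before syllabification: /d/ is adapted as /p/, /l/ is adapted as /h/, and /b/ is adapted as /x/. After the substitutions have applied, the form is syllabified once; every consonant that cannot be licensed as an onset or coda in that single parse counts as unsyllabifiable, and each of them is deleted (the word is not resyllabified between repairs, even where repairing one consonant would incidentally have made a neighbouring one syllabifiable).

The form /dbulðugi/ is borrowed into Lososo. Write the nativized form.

Substitution: /d/ → /p/, /b/ → /x/, /l/ → /h/, giving /pxuhðugi/.
Syllabifying with onset maximization leaves /p/, /h/ stranded (no codas are permitted; onsets are limited to one consonant).
Deleting the stranded consonants removes /p/, /h/.

xuðugi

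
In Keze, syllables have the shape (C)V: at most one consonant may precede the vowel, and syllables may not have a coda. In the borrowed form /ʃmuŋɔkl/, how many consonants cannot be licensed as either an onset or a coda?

Under (C)V, the unsyllabifiable consonants are /ʃ/, /k/, /l/ (no codas are permitted; onsets are limited to one consonant).

3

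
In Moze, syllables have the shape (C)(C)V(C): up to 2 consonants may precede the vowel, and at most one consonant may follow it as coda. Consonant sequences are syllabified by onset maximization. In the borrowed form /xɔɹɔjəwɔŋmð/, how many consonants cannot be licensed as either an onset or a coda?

The consonants /m/, /ð/ cannot be parsed into a legal (C)(C)V(C) syllable (at most one coda consonant is licensed; onsets may contain at most 2 consonants).

2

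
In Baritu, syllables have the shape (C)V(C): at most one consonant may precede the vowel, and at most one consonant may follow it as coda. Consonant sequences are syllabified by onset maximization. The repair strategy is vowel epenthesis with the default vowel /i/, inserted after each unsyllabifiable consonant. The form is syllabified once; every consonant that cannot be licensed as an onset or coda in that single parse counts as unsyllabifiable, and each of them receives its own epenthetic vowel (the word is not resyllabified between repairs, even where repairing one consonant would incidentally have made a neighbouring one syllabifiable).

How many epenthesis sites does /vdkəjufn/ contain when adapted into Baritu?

The unsyllabifiable consonants are /v/, /d/, /n/; each receives one epenthetic vowel.

3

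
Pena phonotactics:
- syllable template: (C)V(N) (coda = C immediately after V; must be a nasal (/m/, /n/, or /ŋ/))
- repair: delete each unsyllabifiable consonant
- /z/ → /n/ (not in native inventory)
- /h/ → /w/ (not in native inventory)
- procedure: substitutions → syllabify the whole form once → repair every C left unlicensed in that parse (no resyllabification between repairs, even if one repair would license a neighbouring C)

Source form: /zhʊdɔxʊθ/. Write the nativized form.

wʊdɔxʊ

Substitution: /z/ → /n/, /h/ → /w/, giving /nwʊdɔxʊθ/.
Syllabifying with onset maximization leaves /n/, /θ/ stranded (only a nasal (/m/, /n/, or /ŋ/) is licensed in coda position; onsets are limited to one consonant).
Deletion applies to /n/, /θ/.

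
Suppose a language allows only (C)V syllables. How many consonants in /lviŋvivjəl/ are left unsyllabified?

Syllabifying with onset maximization leaves /l/, /ŋ/, /v/, /l/ stranded (no codas are permitted; onsets are limited to one consonant).

4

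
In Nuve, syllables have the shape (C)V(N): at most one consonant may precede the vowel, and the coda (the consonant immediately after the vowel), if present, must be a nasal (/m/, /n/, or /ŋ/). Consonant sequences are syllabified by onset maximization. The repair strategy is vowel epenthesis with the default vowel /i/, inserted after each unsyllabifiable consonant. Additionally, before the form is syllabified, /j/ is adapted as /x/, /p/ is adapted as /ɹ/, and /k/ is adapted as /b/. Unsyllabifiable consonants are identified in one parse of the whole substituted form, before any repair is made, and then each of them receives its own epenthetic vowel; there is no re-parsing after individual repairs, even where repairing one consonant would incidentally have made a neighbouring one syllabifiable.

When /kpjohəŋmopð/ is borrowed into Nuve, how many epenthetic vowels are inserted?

After substitution the input is /bɹxohəŋmoɹð/.
The unsyllabifiable consonants are /b/, /ɹ/, /ɹ/, /ð/; each receives one epenthetic vowel.

4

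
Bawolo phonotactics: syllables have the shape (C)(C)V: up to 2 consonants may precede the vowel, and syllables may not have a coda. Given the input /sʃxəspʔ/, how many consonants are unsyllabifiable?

The consonants /s/, /s/, /p/, /ʔ/ cannot be parsed into a legal (C)(C)V syllable (no codas are permitted; onsets may contain at most 2 consonants).

4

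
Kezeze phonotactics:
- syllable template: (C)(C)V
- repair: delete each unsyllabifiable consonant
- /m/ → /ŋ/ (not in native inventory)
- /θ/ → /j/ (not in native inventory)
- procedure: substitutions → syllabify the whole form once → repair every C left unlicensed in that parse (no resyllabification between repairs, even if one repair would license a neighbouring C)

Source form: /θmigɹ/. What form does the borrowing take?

Substitution: /θ/ → /j/, /m/ → /ŋ/, giving /jŋigɹ/.
Under (C)(C)V, the unsyllabifiable consonants are /g/, /ɹ/ (no codas are permitted; onsets may contain at most 2 consonants).
Deletion applies to /g/, /ɹ/.

jŋi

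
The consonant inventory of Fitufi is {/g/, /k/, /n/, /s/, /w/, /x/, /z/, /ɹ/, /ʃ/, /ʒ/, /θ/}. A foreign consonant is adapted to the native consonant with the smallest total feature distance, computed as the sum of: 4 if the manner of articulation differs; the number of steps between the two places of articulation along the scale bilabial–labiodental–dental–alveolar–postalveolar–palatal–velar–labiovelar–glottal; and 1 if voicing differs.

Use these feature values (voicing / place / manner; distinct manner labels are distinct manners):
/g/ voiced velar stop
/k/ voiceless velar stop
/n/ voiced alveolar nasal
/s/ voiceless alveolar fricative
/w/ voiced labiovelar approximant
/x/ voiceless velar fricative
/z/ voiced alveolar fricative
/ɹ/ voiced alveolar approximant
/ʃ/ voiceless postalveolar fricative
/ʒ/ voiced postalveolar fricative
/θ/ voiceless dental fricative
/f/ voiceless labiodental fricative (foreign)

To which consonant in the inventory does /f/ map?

θ

/θ/ is closest: same manner (fricative), place distance 1 (labiodental→dental), same voicing; total 1. Next closest is /s/ at distance 2.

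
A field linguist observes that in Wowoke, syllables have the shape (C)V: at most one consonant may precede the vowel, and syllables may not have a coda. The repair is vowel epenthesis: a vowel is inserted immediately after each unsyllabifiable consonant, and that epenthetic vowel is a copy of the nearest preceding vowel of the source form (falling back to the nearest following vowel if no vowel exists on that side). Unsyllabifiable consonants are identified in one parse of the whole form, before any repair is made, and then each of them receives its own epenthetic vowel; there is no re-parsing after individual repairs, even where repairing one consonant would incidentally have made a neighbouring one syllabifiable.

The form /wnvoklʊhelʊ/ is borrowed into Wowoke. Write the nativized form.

wonovokolʊhelʊ

Syllabifying with onset maximization leaves /w/, /n/, /k/ stranded (no codas are permitted; onsets are limited to one consonant).
Each unlicensed consonant becomes the onset of a new syllable: /w/ → /wo/, /n/ → /no/, /k/ → /ko/.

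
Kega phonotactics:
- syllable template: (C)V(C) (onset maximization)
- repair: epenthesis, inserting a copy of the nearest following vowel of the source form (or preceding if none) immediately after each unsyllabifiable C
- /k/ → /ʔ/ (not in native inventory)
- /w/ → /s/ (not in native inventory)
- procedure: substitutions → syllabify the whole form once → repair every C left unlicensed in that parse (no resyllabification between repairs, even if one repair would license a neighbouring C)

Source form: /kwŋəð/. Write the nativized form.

ʔəsəŋəð

Substitution: /k/ → /ʔ/, /w/ → /s/, giving /ʔsŋəð/.
The consonants /ʔ/, /s/ cannot be parsed into a legal (C)V(C) syllable (at most one coda consonant is licensed; onsets are limited to one consonant).
Epenthesis after each stranded consonant: /ʔ/ → /ʔə/, /s/ → /sə/.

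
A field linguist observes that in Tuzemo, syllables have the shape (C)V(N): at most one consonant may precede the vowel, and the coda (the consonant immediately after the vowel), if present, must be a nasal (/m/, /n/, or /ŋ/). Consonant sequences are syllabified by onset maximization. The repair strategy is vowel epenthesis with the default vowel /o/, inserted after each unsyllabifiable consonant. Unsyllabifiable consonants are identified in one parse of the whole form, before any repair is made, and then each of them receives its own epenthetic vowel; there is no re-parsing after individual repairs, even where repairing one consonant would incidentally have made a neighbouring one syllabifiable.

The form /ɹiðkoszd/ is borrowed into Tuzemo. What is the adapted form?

ɹiðokosozodo

Under (C)V(N), the unsyllabifiable consonants are /ð/, /s/, /z/, /d/ (only a nasal (/m/, /n/, or /ŋ/) is licensed in coda position; onsets are limited to one consonant).
Each unlicensed consonant becomes the onset of a new syllable: /ð/ → /ðo/, /s/ → /so/, /z/ → /zo/, /d/ → /do/.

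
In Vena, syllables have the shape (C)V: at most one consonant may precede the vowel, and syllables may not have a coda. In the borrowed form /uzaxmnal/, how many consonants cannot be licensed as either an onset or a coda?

3

Syllabifying with onset maximization leaves /x/, /m/, /l/ stranded (no codas are permitted; onsets are limited to one consonant).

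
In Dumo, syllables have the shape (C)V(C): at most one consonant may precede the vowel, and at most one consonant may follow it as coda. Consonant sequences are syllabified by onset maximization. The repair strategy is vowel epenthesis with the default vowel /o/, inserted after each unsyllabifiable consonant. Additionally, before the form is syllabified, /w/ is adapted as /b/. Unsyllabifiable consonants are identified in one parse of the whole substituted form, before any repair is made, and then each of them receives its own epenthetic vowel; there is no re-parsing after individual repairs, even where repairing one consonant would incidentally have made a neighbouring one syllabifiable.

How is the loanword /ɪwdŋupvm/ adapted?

ɪbdoŋupvomo

Substitution: /w/ → /b/, giving /ɪbdŋupvm/.
The consonants /d/, /v/, /m/ cannot be parsed into a legal (C)V(C) syllable (at most one coda consonant is licensed; onsets are limited to one consonant).
Each unlicensed consonant becomes the onset of a new syllable: /d/ → /do/, /v/ → /vo/, /m/ → /mo/.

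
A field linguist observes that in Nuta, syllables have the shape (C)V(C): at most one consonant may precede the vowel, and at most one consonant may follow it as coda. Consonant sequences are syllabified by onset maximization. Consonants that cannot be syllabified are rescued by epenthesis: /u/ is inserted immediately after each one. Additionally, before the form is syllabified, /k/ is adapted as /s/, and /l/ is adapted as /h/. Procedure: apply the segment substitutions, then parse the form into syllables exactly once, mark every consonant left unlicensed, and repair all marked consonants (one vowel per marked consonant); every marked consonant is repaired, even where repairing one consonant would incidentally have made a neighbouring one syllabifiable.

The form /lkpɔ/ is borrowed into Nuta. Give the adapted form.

Substitution: /l/ → /h/, /k/ → /s/, giving /hspɔ/.
Under (C)V(C), the unsyllabifiable consonants are /h/, /s/ (at most one coda consonant is licensed; onsets are limited to one consonant).
Epenthesis after each stranded consonant: /h/ → /hu/, /s/ → /su/.

husupɔ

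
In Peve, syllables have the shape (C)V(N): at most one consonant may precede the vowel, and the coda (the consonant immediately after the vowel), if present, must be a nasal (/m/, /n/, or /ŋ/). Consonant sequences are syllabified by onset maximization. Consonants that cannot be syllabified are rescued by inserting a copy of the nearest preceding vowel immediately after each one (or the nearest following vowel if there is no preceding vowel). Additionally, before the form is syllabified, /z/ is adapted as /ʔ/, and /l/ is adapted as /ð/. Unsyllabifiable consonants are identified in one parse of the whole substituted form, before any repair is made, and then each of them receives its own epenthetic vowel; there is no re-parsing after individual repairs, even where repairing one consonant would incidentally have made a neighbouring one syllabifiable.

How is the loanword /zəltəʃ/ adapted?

ʔəðətəʃə

Substitution: /z/ → /ʔ/, /l/ → /ð/, giving /ʔəðtəʃ/.
The consonants /ð/, /ʃ/ cannot be parsed into a legal (C)V(N) syllable (only a nasal (/m/, /n/, or /ŋ/) is licensed in coda position; onsets are limited to one consonant).
Inserting the epenthetic vowel yields /ð/ → /ðə/, /ʃ/ → /ʃə/.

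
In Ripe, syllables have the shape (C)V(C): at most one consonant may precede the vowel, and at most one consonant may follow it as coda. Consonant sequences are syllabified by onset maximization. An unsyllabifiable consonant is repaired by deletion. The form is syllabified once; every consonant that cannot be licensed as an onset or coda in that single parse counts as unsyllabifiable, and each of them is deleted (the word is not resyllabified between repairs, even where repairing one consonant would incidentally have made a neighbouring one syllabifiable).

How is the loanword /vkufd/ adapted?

kuf

Syllabifying with onset maximization leaves /v/, /d/ stranded (at most one coda consonant is licensed; onsets are limited to one consonant).
Each unlicensed consonant is deleted: /v/, /d/.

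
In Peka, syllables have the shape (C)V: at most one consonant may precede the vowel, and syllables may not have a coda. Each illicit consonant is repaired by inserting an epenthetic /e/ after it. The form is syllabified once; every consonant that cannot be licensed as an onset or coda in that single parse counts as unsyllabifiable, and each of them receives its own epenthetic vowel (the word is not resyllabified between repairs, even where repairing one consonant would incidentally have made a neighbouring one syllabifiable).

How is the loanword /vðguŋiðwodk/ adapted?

Syllabifying with onset maximization leaves /v/, /ð/, /ð/, /d/, /k/ stranded (no codas are permitted; onsets are limited to one consonant).
Epenthesis after each stranded consonant: /v/ → /ve/, /ð/ → /ðe/, /ð/ → /ðe/, /d/ → /de/, /k/ → /ke/.

veðeguŋiðewodeke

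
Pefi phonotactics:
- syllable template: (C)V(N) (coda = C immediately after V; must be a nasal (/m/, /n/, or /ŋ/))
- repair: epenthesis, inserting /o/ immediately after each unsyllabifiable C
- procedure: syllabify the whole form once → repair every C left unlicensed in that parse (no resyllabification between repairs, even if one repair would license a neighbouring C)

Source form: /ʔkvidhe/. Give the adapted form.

The consonants /ʔ/, /k/, /d/ cannot be parsed into a legal (C)V(N) syllable (only a nasal (/m/, /n/, or /ŋ/) is licensed in coda position; onsets are limited to one consonant).
Each unlicensed consonant becomes the onset of a new syllable: /ʔ/ → /ʔo/, /k/ → /ko/, /d/ → /do/.

ʔokovidohe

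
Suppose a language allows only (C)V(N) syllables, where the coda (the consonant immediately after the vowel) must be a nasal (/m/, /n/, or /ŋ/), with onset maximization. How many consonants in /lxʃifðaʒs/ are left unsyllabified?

The consonants /l/, /x/, /f/, /ʒ/, /s/ cannot be parsed into a legal (C)V(N) syllable (only a nasal (/m/, /n/, or /ŋ/) is licensed in coda position; onsets are limited to one consonant).

5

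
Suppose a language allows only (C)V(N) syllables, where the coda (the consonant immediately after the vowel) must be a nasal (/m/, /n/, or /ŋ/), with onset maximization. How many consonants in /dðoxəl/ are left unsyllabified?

2

Syllabifying with onset maximization leaves /d/, /l/ stranded (only a nasal (/m/, /n/, or /ŋ/) is licensed in coda position; onsets are limited to one consonant).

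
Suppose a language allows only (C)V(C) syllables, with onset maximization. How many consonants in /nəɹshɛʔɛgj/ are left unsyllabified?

2

Syllabifying with onset maximization leaves /s/, /j/ stranded (at most one coda consonant is licensed; onsets are limited to one consonant).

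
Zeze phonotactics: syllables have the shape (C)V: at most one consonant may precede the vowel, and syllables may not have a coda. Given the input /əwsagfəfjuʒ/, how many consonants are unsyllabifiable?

4

The consonants /w/, /g/, /f/, /ʒ/ cannot be parsed into a legal (C)V syllable (no codas are permitted; onsets are limited to one consonant).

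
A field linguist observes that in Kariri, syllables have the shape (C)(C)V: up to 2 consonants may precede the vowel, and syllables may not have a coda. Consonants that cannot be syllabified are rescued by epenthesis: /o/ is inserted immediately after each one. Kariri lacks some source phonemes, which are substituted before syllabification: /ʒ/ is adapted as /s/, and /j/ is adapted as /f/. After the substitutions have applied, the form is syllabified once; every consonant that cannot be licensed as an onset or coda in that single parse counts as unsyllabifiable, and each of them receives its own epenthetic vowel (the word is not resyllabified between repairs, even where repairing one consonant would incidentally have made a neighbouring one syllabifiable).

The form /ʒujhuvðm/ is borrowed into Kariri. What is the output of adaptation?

Substitution: /ʒ/ → /s/, /j/ → /f/, giving /sufhuvðm/.
Syllabifying with onset maximization leaves /v/, /ð/, /m/ stranded (no codas are permitted; onsets may contain at most 2 consonants).
Inserting the epenthetic vowel yields /v/ → /vo/, /ð/ → /ðo/, /m/ → /mo/.

sufhuvoðomo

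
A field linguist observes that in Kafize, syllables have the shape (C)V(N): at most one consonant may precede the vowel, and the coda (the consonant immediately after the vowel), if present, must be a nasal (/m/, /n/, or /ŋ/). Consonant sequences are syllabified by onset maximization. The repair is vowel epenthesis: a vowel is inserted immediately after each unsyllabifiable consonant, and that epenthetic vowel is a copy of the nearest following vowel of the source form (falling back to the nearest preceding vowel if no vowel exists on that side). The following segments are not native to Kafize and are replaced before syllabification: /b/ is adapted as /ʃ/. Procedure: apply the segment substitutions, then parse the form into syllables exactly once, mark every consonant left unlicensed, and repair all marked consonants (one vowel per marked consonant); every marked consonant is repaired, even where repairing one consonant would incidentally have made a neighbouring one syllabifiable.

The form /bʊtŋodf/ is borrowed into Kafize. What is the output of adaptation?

ʃʊtoŋodofo

Substitution: /b/ → /ʃ/, giving /ʃʊtŋodf/.
Under (C)V(N), the unsyllabifiable consonants are /t/, /d/, /f/ (only a nasal (/m/, /n/, or /ŋ/) is licensed in coda position; onsets are limited to one consonant).
Each unlicensed consonant becomes the onset of a new syllable: /t/ → /to/, /d/ → /do/, /f/ → /fo/.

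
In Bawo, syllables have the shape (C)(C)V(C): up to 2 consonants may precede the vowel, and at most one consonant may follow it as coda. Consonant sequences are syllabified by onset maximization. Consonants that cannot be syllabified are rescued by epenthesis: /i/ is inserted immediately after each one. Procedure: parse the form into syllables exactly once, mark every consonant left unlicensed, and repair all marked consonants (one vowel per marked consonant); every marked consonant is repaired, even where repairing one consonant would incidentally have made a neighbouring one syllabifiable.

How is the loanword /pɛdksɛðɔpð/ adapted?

Under (C)(C)V(C), the unsyllabifiable consonants are /ð/ (at most one coda consonant is licensed; onsets may contain at most 2 consonants).
Each unlicensed consonant becomes the onset of a new syllable: /ð/ → /ði/.

pɛdksɛðɔpði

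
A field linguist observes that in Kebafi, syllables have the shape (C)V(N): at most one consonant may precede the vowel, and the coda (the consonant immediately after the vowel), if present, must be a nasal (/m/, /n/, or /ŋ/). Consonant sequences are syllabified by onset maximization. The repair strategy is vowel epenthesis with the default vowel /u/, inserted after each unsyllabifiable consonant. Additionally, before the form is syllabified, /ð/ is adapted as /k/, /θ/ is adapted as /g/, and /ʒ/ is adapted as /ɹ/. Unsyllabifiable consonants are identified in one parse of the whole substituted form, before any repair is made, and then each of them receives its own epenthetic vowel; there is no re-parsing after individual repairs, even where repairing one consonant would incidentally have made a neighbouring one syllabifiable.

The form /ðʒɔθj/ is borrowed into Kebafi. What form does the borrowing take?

kuɹɔguju

Substitution: /ð/ → /k/, /ʒ/ → /ɹ/, /θ/ → /g/, giving /kɹɔgj/.
The consonants /k/, /g/, /j/ cannot be parsed into a legal (C)V(N) syllable (only a nasal (/m/, /n/, or /ŋ/) is licensed in coda position; onsets are limited to one consonant).
Inserting the epenthetic vowel yields /k/ → /ku/, /g/ → /gu/, /j/ → /ju/.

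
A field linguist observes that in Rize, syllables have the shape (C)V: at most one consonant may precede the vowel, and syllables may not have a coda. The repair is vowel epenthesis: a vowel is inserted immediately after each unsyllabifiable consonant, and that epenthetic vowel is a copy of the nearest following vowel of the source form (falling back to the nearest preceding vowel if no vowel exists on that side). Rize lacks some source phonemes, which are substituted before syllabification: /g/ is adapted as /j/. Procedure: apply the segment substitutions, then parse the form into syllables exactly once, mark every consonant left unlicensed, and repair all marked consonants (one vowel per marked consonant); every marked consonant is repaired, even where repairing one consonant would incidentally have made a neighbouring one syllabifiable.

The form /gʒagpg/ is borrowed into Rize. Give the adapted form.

jaʒajapaja

Substitution: /g/ → /j/, giving /jʒajpj/.
The consonants /j/, /j/, /p/, /j/ cannot be parsed into a legal (C)V syllable (no codas are permitted; onsets are limited to one consonant).
Inserting the epenthetic vowel yields /j/ → /ja/, /j/ → /ja/, /p/ → /pa/, /j/ → /ja/.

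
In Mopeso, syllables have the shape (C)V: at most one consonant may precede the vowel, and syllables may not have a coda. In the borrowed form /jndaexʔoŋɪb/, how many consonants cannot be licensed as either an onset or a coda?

4

The consonants /j/, /n/, /x/, /b/ cannot be parsed into a legal (C)V syllable (no codas are permitted; onsets are limited to one consonant).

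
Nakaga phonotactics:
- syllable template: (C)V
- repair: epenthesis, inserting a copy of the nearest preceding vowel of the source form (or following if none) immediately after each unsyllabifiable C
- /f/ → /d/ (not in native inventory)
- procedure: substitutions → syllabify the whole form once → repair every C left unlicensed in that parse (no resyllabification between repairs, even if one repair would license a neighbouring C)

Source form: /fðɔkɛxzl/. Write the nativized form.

dɔðɔkɛxɛzɛlɛ

Substitution: /f/ → /d/, giving /dðɔkɛxzl/.
The consonants /d/, /x/, /z/, /l/ cannot be parsed into a legal (C)V syllable (no codas are permitted; onsets are limited to one consonant).
Each unlicensed consonant becomes the onset of a new syllable: /d/ → /dɔ/, /x/ → /xɛ/, /z/ → /zɛ/, /l/ → /lɛ/.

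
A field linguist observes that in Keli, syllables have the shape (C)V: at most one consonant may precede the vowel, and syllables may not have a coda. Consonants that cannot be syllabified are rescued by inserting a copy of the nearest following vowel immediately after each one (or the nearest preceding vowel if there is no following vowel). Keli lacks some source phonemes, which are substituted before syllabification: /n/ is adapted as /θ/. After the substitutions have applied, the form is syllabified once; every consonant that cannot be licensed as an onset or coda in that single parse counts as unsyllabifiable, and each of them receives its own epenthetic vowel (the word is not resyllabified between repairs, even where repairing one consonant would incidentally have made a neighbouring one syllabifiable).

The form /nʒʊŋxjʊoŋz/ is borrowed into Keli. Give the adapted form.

θʊʒʊŋʊxʊjʊoŋozo

Substitution: /n/ → /θ/, giving /θʒʊŋxjʊoŋz/.
The consonants /θ/, /ŋ/, /x/, /ŋ/, /z/ cannot be parsed into a legal (C)V syllable (no codas are permitted; onsets are limited to one consonant).
Inserting the epenthetic vowel yields /θ/ → /θʊ/, /ŋ/ → /ŋʊ/, /x/ → /xʊ/, /ŋ/ → /ŋo/, /z/ → /zo/.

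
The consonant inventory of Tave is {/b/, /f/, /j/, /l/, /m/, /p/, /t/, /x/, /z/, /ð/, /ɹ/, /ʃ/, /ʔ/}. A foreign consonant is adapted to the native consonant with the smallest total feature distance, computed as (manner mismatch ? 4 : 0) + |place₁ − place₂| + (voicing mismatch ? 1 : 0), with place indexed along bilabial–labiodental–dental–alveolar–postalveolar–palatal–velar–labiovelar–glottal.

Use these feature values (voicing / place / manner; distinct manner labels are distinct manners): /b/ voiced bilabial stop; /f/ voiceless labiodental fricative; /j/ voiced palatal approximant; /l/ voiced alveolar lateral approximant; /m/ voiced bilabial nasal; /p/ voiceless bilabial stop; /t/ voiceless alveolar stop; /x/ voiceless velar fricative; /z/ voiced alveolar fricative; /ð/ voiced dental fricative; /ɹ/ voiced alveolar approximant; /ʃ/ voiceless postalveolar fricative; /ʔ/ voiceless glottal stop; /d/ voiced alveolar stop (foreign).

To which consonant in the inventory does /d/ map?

t

/t/ is closest: same manner (stop), place distance 0 (alveolar→alveolar), voicing differs (+1); total 1. Next closest is /b/ at distance 3.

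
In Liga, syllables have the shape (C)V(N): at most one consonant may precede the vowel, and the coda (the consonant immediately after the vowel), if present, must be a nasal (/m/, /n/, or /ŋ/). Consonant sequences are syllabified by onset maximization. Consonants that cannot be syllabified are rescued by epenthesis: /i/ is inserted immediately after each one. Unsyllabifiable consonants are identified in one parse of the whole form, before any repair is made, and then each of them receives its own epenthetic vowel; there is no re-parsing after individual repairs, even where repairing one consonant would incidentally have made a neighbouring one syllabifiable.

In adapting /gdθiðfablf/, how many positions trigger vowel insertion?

6

The unsyllabifiable consonants are /g/, /d/, /ð/, /b/, /l/, /f/; each receives one epenthetic vowel.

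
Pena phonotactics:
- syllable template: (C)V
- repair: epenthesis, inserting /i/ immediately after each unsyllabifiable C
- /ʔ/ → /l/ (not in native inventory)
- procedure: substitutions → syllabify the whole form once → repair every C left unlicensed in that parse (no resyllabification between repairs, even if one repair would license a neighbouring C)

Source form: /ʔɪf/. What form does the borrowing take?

Substitution: /ʔ/ → /l/, giving /lɪf/.
Syllabifying with onset maximization leaves /f/ stranded (no codas are permitted; onsets are limited to one consonant).
Epenthesis after each stranded consonant: /f/ → /fi/.

lɪfi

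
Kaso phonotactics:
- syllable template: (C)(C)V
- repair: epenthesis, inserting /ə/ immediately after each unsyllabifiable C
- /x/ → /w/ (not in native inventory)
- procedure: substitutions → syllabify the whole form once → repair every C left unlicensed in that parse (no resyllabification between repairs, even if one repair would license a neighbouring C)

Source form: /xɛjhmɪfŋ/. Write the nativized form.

wɛjəhmɪfəŋə

Substitution: /x/ → /w/, giving /wɛjhmɪfŋ/.
The consonants /j/, /f/, /ŋ/ cannot be parsed into a legal (C)(C)V syllable (no codas are permitted; onsets may contain at most 2 consonants).
Each unlicensed consonant becomes the onset of a new syllable: /j/ → /jə/, /f/ → /fə/, /ŋ/ → /ŋə/.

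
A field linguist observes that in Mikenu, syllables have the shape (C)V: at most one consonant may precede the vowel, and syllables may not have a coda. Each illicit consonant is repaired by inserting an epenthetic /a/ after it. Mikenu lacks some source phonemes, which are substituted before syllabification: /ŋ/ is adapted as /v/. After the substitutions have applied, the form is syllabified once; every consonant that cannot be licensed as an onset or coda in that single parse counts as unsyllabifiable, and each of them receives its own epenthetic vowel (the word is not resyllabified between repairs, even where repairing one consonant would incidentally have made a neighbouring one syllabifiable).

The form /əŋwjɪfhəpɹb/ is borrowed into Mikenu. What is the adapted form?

əvawajɪfahəpaɹaba

Substitution: /ŋ/ → /v/, giving /əvwjɪfhəpɹb/.
The consonants /v/, /w/, /f/, /p/, /ɹ/, /b/ cannot be parsed into a legal (C)V syllable (no codas are permitted; onsets are limited to one consonant).
Each unlicensed consonant becomes the onset of a new syllable: /v/ → /va/, /w/ → /wa/, /f/ → /fa/, /p/ → /pa/, /ɹ/ → /ɹa/, /b/ → /ba/.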